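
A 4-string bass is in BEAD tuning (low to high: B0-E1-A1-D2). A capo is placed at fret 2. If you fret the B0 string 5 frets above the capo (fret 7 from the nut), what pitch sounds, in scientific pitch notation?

The capo raises the open B0 by 2 semitones to C#1; fretting 5 more gives B0 + 2 + 5 = B0 + 7 semitones = F#1.
(Also written Gb.)

F#1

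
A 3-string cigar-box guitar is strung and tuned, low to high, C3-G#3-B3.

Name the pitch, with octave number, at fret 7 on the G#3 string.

Each fret is one semitone, so G#3 + 7 = D#4.

D#4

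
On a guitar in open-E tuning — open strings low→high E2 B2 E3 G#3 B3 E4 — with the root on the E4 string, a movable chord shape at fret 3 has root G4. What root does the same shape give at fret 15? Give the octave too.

Moving from fret 3 to fret 15 shifts the root by 12 semitones.
G4 up 12 semitones is G5.

G5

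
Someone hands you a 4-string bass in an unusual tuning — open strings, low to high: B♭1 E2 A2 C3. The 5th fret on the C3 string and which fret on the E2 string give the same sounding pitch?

13

Fret 5 on C3 is MIDI 48 + 5 = 53 (F3). On the E2 string (open MIDI 40), that pitch is 53 − 40 = fret 13.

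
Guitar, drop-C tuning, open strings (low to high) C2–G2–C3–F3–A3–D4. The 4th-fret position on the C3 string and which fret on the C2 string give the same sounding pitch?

Fret 4 on C3 is MIDI 48 + 4 = 52 (E3). On the C2 string (open MIDI 36), that pitch is 52 − 36 = fret 16.

16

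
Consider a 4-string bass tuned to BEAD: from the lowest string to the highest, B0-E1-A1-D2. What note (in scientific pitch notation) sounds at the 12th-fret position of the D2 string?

Each fret is one semitone, so D2 + 12 = D3.

D3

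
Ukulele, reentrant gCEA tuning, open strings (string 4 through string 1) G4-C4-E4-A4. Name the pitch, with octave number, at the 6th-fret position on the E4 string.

A#4

The open E4 string plus 6 semitones: E–F–F#–G–G#–A–A#.
No B→C boundary is crossed, so the octave stays at 4.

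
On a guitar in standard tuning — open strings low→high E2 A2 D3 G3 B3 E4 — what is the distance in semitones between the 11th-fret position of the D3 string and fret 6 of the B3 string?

D3 at fret 11 → C#4 (MIDI 61); B3 at fret 6 → F4 (MIDI 65).
61 − 65 = -4, so the two pitches are 4 semitones apart, with F4 the higher.

4 semitones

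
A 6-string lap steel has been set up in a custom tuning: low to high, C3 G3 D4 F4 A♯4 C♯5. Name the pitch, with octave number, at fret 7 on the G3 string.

D4

G3 is MIDI 55. Adding 7 gives 62, which is D4.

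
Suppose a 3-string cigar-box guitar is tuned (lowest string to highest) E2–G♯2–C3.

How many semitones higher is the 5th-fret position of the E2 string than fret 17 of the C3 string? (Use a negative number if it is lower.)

E2 at fret 5 → A2 (MIDI 45); C3 at fret 17 → F4 (MIDI 65).
45 − 65 = -20, so the two pitches are 20 semitones apart.

-20 semitones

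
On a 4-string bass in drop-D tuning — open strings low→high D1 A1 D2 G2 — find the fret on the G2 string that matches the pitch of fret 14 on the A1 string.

4

A1 at fret 14 is A1 + 14 semitones = B2.
The open G2 string is 10 semitones above the open A1, so the same pitch on the G2 string lies at fret 14 − 10 = 4.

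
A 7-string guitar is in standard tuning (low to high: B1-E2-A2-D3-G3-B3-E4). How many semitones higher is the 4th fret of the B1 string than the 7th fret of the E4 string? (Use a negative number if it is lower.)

B1 at fret 4 → D#2 (MIDI 39); E4 at fret 7 → B4 (MIDI 71).
39 − 71 = -32, so the two pitches are 32 semitones apart.

-32 semitones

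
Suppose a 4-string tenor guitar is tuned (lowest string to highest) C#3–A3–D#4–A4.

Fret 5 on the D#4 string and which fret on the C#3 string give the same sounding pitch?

D#4 at fret 5 is D#4 + 5 semitones = G#4.
The open C#3 string is 14 semitones below the open D#4, so the same pitch on the C#3 string lies at fret 5 + 14 = 19.

19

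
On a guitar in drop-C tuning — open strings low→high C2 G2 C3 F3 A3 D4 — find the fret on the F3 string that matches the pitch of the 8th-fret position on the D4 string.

17

Fret 8 on D4 is MIDI 62 + 8 = 70 (A#4). On the F3 string (open MIDI 53), that pitch is 70 − 53 = fret 17.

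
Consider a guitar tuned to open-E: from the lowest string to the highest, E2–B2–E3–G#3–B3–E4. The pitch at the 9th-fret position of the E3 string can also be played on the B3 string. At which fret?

E3 at fret 9 is E3 + 9 semitones = C#4.
The open B3 string is 7 semitones above the open E3, so the same pitch on the B3 string lies at fret 9 − 7 = 2.

2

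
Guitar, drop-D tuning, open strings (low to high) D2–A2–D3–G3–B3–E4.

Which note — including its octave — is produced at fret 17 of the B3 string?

Each fret is one semitone, so B3 + 17 = E5.

E5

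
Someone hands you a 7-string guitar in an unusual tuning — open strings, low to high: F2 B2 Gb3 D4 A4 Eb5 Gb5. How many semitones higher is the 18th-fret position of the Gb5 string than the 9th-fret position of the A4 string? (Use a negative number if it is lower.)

Gb5 at fret 18 → C7 (MIDI 96); A4 at fret 9 → Gb5 (MIDI 78).
96 − 78 = 18, so the two pitches are 18 semitones apart.

18 semitones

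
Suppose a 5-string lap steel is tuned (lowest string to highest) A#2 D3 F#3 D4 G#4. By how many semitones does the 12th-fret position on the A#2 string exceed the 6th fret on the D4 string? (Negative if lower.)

A#2 at fret 12 → A#3 (MIDI 58); D4 at fret 6 → G#4 (MIDI 68).
58 − 68 = -10, so the two pitches are 10 semitones apart.

-10 semitones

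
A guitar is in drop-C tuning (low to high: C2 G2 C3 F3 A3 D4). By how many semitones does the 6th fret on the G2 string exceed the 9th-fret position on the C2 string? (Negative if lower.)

G2 at fret 6 → C♯3 (MIDI 49); C2 at fret 9 → A2 (MIDI 45).
49 − 45 = 4, so the two pitches are 4 semitones apart.

4 semitones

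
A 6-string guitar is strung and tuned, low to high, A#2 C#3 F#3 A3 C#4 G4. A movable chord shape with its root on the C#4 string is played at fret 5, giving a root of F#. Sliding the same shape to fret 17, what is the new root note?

F#

Moving from fret 5 to fret 17 shifts the root by 12 semitones.
F# up 12 semitones is F#.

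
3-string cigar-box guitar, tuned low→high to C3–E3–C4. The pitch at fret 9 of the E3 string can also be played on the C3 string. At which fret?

13

E3 at fret 9 is E3 + 9 semitones = C#4.
The open C3 string is 4 semitones below the open E3, so the same pitch on the C3 string lies at fret 9 + 4 = 13.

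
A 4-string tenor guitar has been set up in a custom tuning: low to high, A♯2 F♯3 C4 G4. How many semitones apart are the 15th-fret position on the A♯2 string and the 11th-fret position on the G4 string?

A♯2 at fret 15 → C♯4 (MIDI 61); G4 at fret 11 → F♯5 (MIDI 78).
61 − 78 = -17, so the two pitches are 17 semitones apart, with F♯5 the higher.

17 semitones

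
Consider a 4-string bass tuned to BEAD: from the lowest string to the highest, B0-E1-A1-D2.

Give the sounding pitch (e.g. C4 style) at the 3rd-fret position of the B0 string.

D1

Each fret is one semitone, so B0 + 3 = D1.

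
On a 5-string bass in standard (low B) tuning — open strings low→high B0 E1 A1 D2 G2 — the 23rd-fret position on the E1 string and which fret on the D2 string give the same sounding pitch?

13

E1 at fret 23 is E1 + 23 semitones = D#3.
The open D2 string is 10 semitones above the open E1, so the same pitch on the D2 string lies at fret 23 − 10 = 13.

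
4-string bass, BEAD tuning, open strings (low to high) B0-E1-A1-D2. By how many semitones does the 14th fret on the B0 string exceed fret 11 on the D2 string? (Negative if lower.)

B0 at fret 14 → C♯2 (MIDI 37); D2 at fret 11 → C♯3 (MIDI 49).
37 − 49 = -12, so the two pitches are 12 semitones apart.

-12 semitones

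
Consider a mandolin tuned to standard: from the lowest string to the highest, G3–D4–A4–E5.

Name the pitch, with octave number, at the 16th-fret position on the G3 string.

B4

G3 is MIDI 55. Adding 16 gives 71, which is B4.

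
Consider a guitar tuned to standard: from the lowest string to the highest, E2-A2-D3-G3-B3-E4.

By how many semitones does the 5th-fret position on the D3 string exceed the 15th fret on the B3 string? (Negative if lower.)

D3 at fret 5 → G3 (MIDI 55); B3 at fret 15 → D5 (MIDI 74).
55 − 74 = -19, so the two pitches are 19 semitones apart.

-19 semitones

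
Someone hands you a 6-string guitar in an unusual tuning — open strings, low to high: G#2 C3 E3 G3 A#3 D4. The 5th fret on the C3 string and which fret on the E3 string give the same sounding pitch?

C3 at fret 5 is C3 + 5 semitones = F3.
The open E3 string is 4 semitones above the open C3, so the same pitch on the E3 string lies at fret 5 − 4 = 1.

1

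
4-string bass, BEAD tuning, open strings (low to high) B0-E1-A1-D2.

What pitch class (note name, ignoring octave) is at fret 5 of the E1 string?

A

Each fret is one semitone, so E1 + 5 = A.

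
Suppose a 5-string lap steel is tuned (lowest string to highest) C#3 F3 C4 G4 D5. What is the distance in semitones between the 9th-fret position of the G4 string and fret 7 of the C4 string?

G4 at fret 9 → E5 (MIDI 76); C4 at fret 7 → G4 (MIDI 67).
76 − 67 = 9, so the two pitches are 9 semitones apart, with E5 the higher.

9 semitones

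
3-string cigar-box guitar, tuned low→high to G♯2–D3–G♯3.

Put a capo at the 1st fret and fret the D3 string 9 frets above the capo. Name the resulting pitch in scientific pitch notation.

The capo raises the open D3 by 1 semitone to D♯3; fretting 9 more gives D3 + 1 + 9 = D3 + 10 semitones = C4.

C4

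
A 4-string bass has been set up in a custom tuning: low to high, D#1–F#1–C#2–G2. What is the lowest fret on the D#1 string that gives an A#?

From D#1, count semitones up the chromatic scale until reaching A#: D#–E–F–F#–G–G#–A–A# — 7 steps.

7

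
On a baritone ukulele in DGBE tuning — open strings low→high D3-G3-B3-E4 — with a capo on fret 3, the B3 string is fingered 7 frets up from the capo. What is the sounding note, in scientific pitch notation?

A4

The capo raises the open B3 by 3 semitones to D4; fretting 7 more gives B3 + 3 + 7 = B3 + 10 semitones = A4.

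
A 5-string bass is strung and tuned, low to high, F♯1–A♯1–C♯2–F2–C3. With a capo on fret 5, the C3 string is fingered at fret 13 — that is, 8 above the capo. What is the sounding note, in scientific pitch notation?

The capo raises the open C3 by 5 semitones to F3; fretting 8 more gives C3 + 5 + 8 = C3 + 13 semitones = C♯4.

C♯4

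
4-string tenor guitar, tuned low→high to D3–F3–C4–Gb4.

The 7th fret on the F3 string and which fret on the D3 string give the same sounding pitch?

F3 at fret 7 is F3 + 7 semitones = C4.
The open D3 string is 3 semitones below the open F3, so the same pitch on the D3 string lies at fret 7 + 3 = 10.

10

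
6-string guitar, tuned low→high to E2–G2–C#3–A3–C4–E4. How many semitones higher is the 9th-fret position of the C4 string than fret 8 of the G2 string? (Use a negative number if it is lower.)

18 semitones

C4 at fret 9 → A4 (MIDI 69); G2 at fret 8 → D#3 (MIDI 51).
69 − 51 = 18, so the two pitches are 18 semitones apart.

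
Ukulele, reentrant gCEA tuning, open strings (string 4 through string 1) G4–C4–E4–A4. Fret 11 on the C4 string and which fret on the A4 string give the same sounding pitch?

2

C4 at fret 11 is C4 + 11 semitones = B4.
The open A4 string is 9 semitones above the open C4, so the same pitch on the A4 string lies at fret 11 − 9 = 2.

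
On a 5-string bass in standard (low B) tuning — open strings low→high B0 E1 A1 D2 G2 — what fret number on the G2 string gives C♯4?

18

C♯4 is 18 semitones above the open G2 (G–G#–A–A#–…–B–C–C#), so it sits at fret 18.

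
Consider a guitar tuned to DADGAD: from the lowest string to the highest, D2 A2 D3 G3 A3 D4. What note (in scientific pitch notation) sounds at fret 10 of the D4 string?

C5

The open D4 string plus 10 semitones: D–D#–E–F–…–A#–B–C.
The walk passes from B into C once, so the octave number goes from 4 to 5.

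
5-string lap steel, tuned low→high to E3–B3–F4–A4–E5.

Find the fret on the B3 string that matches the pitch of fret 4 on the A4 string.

Fret 4 on A4 is MIDI 69 + 4 = 73 (C#5). On the B3 string (open MIDI 59), that pitch is 73 − 59 = fret 14.

14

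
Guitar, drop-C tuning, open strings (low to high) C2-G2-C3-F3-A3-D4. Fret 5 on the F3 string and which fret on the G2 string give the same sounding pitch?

F3 at fret 5 is F3 + 5 semitones = A#3.
The open G2 string is 10 semitones below the open F3, so the same pitch on the G2 string lies at fret 5 + 10 = 15.

15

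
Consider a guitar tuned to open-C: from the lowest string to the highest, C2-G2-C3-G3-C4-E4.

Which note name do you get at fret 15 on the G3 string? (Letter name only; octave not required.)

G3 is MIDI 55. Adding 15 gives 70; 70 mod 12 = 10, i.e. A#.

A#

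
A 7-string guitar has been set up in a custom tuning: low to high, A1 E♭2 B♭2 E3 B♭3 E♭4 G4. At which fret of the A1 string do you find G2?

G2 is 10 semitones above the open A1 (A–Bb–B–C–…–F–Gb–G), so it sits at fret 10.

10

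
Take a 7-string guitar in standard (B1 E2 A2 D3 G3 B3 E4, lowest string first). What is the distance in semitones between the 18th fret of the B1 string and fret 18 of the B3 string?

24 semitones

B1 at fret 18 → F3 (MIDI 53); B3 at fret 18 → F5 (MIDI 77).
53 − 77 = -24, so the two pitches are 24 semitones apart, with F5 the higher.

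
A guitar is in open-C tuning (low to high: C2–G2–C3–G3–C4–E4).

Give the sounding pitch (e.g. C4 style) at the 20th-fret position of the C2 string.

G♯3

C2 is MIDI 36. Adding 20 gives 56, which is G♯3.
(Equivalently spelled A♭3.)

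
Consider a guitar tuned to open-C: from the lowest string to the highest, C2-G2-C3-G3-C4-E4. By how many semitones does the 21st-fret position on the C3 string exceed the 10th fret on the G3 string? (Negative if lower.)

4 semitones

C3 at fret 21 → A4 (MIDI 69); G3 at fret 10 → F4 (MIDI 65).
69 − 65 = 4, so the two pitches are 4 semitones apart.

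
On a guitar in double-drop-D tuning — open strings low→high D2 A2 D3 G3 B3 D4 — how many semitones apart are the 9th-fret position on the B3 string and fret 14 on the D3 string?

B3 at fret 9 → G#4 (MIDI 68); D3 at fret 14 → E4 (MIDI 64).
68 − 64 = 4, so the two pitches are 4 semitones apart, with G#4 the higher.

4 semitones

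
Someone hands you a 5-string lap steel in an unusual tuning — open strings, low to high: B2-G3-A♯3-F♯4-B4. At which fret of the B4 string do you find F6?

F6 is 18 semitones above the open B4 (B–C–C#–D–…–D#–E–F), so it sits at fret 18.

18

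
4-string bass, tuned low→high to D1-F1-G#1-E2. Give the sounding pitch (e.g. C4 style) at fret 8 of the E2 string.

The open E2 string plus 8 semitones: E–F–F#–G–G#–A–A#–B–C.
The walk passes from B into C once, so the octave number goes from 2 to 3.

C3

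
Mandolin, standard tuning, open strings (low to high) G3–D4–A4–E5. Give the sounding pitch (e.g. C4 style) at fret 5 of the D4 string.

G4

D4 is MIDI 62. Adding 5 gives 67, which is G4.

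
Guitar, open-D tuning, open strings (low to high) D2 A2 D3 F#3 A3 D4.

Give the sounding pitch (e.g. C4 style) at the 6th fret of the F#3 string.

Each fret is one semitone, so F#3 + 6 = C4.

C4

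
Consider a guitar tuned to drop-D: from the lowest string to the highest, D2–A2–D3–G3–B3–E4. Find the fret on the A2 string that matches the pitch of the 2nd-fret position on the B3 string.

16

Fret 2 on B3 is MIDI 59 + 2 = 61 (C♯4). On the A2 string (open MIDI 45), that pitch is 61 − 45 = fret 16.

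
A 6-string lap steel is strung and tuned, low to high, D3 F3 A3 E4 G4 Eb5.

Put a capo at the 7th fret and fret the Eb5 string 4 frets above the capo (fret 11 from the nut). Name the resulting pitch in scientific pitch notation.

The capo raises the open Eb5 by 7 semitones to Bb5; fretting 4 more gives Eb5 + 7 + 4 = Eb5 + 11 semitones = D6.

D6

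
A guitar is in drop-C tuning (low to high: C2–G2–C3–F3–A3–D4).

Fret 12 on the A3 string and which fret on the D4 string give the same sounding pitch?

7

Fret 12 on A3 is MIDI 57 + 12 = 69 (A4). On the D4 string (open MIDI 62), that pitch is 69 − 62 = fret 7.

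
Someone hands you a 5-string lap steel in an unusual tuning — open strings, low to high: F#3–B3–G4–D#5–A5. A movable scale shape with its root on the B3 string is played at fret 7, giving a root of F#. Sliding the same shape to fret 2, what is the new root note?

C#

Moving from fret 7 to fret 2 shifts the root by -5 semitones.
F# down 5 semitones is C#.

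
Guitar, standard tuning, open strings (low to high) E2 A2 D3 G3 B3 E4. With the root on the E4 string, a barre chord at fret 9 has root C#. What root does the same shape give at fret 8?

C

Moving from fret 9 to fret 8 shifts the root by -1 semitone.
C# down 1 semitone is C.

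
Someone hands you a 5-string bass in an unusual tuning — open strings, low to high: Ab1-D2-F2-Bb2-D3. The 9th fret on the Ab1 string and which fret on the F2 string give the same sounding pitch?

0

Ab1 at fret 9 is Ab1 + 9 semitones = F2.
The open F2 string is 9 semitones above the open Ab1, so the same pitch on the F2 string lies at fret 9 − 9 = 0.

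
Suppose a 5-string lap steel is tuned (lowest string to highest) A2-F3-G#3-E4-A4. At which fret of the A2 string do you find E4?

E4 is 19 semitones above the open A2 (A–A#–B–C–…–D–D#–E), so it sits at fret 19.

19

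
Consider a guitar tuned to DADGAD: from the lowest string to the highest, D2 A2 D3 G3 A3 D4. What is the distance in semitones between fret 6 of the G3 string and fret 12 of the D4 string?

13 semitones

G3 at fret 6 → C#4 (MIDI 61); D4 at fret 12 → D5 (MIDI 74).
61 − 74 = -13, so the two pitches are 13 semitones apart, with D5 the higher.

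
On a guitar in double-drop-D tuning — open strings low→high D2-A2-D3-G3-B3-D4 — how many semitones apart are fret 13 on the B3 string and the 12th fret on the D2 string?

B3 at fret 13 → C5 (MIDI 72); D2 at fret 12 → D3 (MIDI 50).
72 − 50 = 22, so the two pitches are 22 semitones apart, with C5 the higher.

22 semitones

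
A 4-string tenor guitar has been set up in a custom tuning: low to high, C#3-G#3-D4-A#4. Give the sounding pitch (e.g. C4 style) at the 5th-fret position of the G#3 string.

Each fret is one semitone, so G#3 + 5 = C#4.
(Equivalently spelled Db4.)

C#4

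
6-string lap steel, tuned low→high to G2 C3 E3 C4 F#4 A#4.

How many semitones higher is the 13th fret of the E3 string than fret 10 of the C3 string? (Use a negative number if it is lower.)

7 semitones

E3 at fret 13 → F4 (MIDI 65); C3 at fret 10 → A#3 (MIDI 58).
65 − 58 = 7, so the two pitches are 7 semitones apart.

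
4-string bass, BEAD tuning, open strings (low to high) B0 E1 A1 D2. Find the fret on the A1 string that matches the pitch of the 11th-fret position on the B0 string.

1

Fret 11 on B0 is MIDI 23 + 11 = 34 (A♯1). On the A1 string (open MIDI 33), that pitch is 34 − 33 = fret 1.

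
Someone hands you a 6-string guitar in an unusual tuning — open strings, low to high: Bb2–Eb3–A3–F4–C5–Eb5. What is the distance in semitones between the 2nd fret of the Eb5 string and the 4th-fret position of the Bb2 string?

Eb5 at fret 2 → F5 (MIDI 77); Bb2 at fret 4 → D3 (MIDI 50).
77 − 50 = 27, so the two pitches are 27 semitones apart, with F5 the higher.

27 semitones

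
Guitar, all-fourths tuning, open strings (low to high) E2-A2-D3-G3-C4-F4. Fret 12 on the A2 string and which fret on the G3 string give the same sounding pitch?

2

A2 at fret 12 is A2 + 12 semitones = A3.
The open G3 string is 10 semitones above the open A2, so the same pitch on the G3 string lies at fret 12 − 10 = 2.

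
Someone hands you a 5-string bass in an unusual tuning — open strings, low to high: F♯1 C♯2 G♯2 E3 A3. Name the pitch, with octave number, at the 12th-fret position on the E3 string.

Each fret is one semitone, so E3 + 12 = E4.

E4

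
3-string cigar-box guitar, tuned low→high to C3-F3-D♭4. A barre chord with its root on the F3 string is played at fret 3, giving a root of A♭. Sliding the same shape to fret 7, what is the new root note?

C

Moving from fret 3 to fret 7 shifts the root by 4 semitones.
A♭ up 4 semitones is C.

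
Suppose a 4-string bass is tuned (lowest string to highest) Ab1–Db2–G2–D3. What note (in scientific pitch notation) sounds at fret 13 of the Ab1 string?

A2

Each fret is one semitone, so Ab1 + 13 = A2.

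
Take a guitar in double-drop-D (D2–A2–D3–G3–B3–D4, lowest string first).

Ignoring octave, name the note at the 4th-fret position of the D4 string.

F#

Each fret is one semitone, so D4 + 4 = F#.
(Equivalently spelled Gb.)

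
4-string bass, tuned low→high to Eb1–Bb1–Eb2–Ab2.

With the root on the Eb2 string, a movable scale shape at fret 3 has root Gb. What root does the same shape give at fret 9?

Moving from fret 3 to fret 9 shifts the root by 6 semitones.
Gb up 6 semitones is C.

C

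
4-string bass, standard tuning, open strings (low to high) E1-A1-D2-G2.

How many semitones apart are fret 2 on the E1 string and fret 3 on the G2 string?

E1 at fret 2 → F♯1 (MIDI 30); G2 at fret 3 → A♯2 (MIDI 46).
30 − 46 = -16, so the two pitches are 16 semitones apart, with A♯2 the higher.

16 semitones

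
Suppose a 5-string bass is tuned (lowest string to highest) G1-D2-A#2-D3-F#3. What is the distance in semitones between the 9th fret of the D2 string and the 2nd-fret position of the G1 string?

14 semitones

D2 at fret 9 → B2 (MIDI 47); G1 at fret 2 → A1 (MIDI 33).
47 − 33 = 14, so the two pitches are 14 semitones apart, with B2 the higher.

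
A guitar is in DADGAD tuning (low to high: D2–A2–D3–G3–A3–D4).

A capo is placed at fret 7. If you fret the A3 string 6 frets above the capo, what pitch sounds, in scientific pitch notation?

The capo raises the open A3 by 7 semitones to E4; fretting 6 more gives A3 + 7 + 6 = A3 + 13 semitones = A♯4.

A♯4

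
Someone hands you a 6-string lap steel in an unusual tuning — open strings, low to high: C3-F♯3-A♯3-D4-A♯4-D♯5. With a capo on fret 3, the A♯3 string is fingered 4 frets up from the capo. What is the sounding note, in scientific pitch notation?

F4

The capo raises the open A♯3 by 3 semitones to C♯4; fretting 4 more gives A♯3 + 3 + 4 = A♯3 + 7 semitones = F4.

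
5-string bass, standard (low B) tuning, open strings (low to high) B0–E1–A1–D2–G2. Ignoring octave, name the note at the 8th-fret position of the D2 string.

A#

The open D2 string plus 8 semitones: D–D#–E–F–F#–G–G#–A–A#.
(Equivalently spelled Bb.)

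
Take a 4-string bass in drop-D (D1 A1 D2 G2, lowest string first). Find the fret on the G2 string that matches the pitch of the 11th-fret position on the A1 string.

A1 at fret 11 is A1 + 11 semitones = G♯2.
The open G2 string is 10 semitones above the open A1, so the same pitch on the G2 string lies at fret 11 − 10 = 1.

1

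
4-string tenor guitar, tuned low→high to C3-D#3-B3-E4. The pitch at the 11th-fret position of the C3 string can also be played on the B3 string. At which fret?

C3 at fret 11 is C3 + 11 semitones = B3.
The open B3 string is 11 semitones above the open C3, so the same pitch on the B3 string lies at fret 11 − 11 = 0.

0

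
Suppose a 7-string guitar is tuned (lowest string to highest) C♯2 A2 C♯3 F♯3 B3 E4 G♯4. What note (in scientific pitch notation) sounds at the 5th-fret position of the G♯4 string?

C♯5

Each fret is one semitone, so G♯4 + 5 = C♯5.
(Equivalently spelled D♭5.)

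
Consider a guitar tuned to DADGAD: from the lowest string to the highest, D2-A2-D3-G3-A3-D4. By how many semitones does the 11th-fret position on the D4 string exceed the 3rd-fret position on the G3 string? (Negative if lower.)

15 semitones

D4 at fret 11 → C#5 (MIDI 73); G3 at fret 3 → A#3 (MIDI 58).
73 − 58 = 15, so the two pitches are 15 semitones apart.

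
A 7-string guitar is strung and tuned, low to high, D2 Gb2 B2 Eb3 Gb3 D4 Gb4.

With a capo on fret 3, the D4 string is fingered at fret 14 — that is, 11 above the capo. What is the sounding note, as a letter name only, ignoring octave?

The capo raises the open D4 by 3 semitones to F4; fretting 11 more gives D4 + 3 + 11 = D4 + 14 semitones, landing on E.

E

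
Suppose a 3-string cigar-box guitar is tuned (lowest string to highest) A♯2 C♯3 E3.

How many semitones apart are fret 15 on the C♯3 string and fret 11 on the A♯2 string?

7 semitones

C♯3 at fret 15 → E4 (MIDI 64); A♯2 at fret 11 → A3 (MIDI 57).
64 − 57 = 7, so the two pitches are 7 semitones apart, with E4 the higher.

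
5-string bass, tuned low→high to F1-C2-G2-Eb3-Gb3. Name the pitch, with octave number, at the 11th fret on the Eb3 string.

D4

Eb3 is MIDI 51. Adding 11 gives 62, which is D4.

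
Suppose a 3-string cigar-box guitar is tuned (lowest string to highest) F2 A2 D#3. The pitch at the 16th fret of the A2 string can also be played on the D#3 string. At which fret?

10

A2 at fret 16 is A2 + 16 semitones = C#4.
The open D#3 string is 6 semitones above the open A2, so the same pitch on the D#3 string lies at fret 16 − 6 = 10.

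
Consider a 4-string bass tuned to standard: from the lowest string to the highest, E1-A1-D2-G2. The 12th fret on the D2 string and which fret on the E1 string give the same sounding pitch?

22

D2 at fret 12 is D2 + 12 semitones = D3.
The open E1 string is 10 semitones below the open D2, so the same pitch on the E1 string lies at fret 12 + 10 = 22.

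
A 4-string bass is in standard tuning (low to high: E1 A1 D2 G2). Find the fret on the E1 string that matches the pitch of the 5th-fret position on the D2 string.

Fret 5 on D2 is MIDI 38 + 5 = 43 (G2). On the E1 string (open MIDI 28), that pitch is 43 − 28 = fret 15.

15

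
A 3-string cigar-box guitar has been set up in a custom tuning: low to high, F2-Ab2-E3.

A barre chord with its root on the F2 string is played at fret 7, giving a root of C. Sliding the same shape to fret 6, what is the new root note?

Moving from fret 7 to fret 6 shifts the root by -1 semitone.
C down 1 semitone is B.

B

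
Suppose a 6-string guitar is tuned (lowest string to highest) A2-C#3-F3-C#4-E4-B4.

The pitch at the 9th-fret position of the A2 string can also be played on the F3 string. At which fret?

Fret 9 on A2 is MIDI 45 + 9 = 54 (F#3). On the F3 string (open MIDI 53), that pitch is 54 − 53 = fret 1.

1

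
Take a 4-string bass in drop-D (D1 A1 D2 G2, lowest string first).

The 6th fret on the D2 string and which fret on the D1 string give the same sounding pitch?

Fret 6 on D2 is MIDI 38 + 6 = 44 (G#2). On the D1 string (open MIDI 26), that pitch is 44 − 26 = fret 18.

18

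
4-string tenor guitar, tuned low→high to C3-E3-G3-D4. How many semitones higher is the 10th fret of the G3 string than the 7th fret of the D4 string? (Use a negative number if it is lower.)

-4 semitones

G3 at fret 10 → F4 (MIDI 65); D4 at fret 7 → A4 (MIDI 69).
65 − 69 = -4, so the two pitches are 4 semitones apart.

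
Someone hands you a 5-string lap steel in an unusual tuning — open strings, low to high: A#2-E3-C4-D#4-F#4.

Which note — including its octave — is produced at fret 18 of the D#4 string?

Each fret is one semitone, so D#4 + 18 = A5.

A5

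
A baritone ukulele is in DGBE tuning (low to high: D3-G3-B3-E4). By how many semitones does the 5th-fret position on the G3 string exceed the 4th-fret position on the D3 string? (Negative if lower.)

6 semitones

G3 at fret 5 → C4 (MIDI 60); D3 at fret 4 → F#3 (MIDI 54).
60 − 54 = 6, so the two pitches are 6 semitones apart.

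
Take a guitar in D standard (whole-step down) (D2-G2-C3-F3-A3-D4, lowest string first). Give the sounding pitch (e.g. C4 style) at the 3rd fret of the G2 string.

A#2

G2 is MIDI 43. Adding 3 gives 46, which is A#2.
(Equivalently spelled Bb2.)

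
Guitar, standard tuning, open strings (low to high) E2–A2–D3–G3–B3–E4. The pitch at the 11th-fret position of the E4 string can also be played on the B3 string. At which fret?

16

Fret 11 on E4 is MIDI 64 + 11 = 75 (D#5). On the B3 string (open MIDI 59), that pitch is 75 − 59 = fret 16.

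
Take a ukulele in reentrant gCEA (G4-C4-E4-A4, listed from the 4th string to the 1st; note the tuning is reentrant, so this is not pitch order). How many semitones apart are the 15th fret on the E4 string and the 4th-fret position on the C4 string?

15 semitones

E4 at fret 15 → G5 (MIDI 79); C4 at fret 4 → E4 (MIDI 64).
79 − 64 = 15, so the two pitches are 15 semitones apart, with G5 the higher.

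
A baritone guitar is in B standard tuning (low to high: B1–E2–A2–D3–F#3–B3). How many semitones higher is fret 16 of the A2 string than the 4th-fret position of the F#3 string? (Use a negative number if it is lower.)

A2 at fret 16 → C#4 (MIDI 61); F#3 at fret 4 → A#3 (MIDI 58).
61 − 58 = 3, so the two pitches are 3 semitones apart.

3 semitones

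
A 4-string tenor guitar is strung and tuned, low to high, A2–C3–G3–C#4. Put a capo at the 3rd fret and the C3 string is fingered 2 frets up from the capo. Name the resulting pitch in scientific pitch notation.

F3

The capo raises the open C3 by 3 semitones to D#3; fretting 2 more gives C3 + 3 + 2 = C3 + 5 semitones = F3.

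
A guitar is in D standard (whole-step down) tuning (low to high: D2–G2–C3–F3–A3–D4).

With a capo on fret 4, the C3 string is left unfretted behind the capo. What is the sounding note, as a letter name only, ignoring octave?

The capo raises the open C3 by 4 semitones to E3; fretting 0 more gives C3 + 4 + 0 = C3 + 4 semitones, landing on E.

E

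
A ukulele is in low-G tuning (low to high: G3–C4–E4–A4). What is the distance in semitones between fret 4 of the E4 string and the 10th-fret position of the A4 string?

11 semitones

E4 at fret 4 → G#4 (MIDI 68); A4 at fret 10 → G5 (MIDI 79).
68 − 79 = -11, so the two pitches are 11 semitones apart, with G5 the higher.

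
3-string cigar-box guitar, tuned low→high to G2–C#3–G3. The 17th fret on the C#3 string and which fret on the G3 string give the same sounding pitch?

Fret 17 on C#3 is MIDI 49 + 17 = 66 (F#4). On the G3 string (open MIDI 55), that pitch is 66 − 55 = fret 11.

11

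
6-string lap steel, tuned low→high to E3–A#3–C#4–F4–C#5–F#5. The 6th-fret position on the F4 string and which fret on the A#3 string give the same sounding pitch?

13

Fret 6 on F4 is MIDI 65 + 6 = 71 (B4). On the A#3 string (open MIDI 58), that pitch is 71 − 58 = fret 13.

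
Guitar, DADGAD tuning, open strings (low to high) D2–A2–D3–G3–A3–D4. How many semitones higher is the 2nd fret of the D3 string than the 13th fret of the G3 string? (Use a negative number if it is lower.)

-16 semitones

D3 at fret 2 → E3 (MIDI 52); G3 at fret 13 → G♯4 (MIDI 68).
52 − 68 = -16, so the two pitches are 16 semitones apart.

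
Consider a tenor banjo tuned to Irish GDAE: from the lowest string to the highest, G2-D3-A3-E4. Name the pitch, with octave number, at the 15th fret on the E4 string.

G5

Each fret is one semitone, so E4 + 15 = G5.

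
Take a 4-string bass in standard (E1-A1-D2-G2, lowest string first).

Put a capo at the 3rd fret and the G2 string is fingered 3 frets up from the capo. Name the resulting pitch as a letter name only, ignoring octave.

The capo raises the open G2 by 3 semitones to A♯2; fretting 3 more gives G2 + 3 + 3 = G2 + 6 semitones, landing on C♯.

C♯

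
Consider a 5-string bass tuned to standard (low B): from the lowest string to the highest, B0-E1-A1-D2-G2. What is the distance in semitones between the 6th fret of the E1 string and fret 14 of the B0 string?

3 semitones

E1 at fret 6 → A#1 (MIDI 34); B0 at fret 14 → C#2 (MIDI 37).
34 − 37 = -3, so the two pitches are 3 semitones apart, with C#2 the higher.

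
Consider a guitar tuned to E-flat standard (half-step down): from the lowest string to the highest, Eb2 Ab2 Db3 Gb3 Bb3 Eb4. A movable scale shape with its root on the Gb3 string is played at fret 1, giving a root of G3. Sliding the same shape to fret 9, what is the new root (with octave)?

Eb4

Moving from fret 1 to fret 9 shifts the root by 8 semitones.
G3 up 8 semitones is Eb4.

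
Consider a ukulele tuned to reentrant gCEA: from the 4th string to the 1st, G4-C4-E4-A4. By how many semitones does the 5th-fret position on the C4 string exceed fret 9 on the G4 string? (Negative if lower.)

C4 at fret 5 → F4 (MIDI 65); G4 at fret 9 → E5 (MIDI 76).
65 − 76 = -11, so the two pitches are 11 semitones apart.

-11 semitones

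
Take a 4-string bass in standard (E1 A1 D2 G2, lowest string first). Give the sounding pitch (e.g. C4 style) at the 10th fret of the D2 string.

C3

D2 is MIDI 38. Adding 10 gives 48, which is C3.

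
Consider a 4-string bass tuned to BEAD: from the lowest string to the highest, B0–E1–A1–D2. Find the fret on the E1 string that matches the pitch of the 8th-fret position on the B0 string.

B0 at fret 8 is B0 + 8 semitones = G1.
The open E1 string is 5 semitones above the open B0, so the same pitch on the E1 string lies at fret 8 − 5 = 3.

3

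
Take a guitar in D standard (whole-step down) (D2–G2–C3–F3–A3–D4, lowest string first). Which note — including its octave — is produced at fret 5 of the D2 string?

Each fret is one semitone, so D2 + 5 = G2.

G2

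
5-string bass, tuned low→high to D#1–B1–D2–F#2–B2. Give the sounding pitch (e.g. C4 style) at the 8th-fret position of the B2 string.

G3

The open B2 string plus 8 semitones: B–C–C#–D–D#–E–F–F#–G.
The walk passes from B into C once, so the octave number goes from 2 to 3.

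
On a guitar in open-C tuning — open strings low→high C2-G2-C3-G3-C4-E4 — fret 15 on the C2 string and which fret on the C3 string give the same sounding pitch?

3

C2 at fret 15 is C2 + 15 semitones = D#3.
The open C3 string is 12 semitones above the open C2, so the same pitch on the C3 string lies at fret 15 − 12 = 3.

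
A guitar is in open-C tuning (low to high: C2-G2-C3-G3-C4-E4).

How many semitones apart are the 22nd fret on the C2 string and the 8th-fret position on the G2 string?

7 semitones

C2 at fret 22 → A#3 (MIDI 58); G2 at fret 8 → D#3 (MIDI 51).
58 − 51 = 7, so the two pitches are 7 semitones apart, with A#3 the higher.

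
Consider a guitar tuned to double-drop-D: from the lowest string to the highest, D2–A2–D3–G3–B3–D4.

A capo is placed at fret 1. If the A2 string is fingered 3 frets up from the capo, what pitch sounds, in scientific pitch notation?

The capo raises the open A2 by 1 semitone to A#2; fretting 3 more gives A2 + 1 + 3 = A2 + 4 semitones = C#3.
(Also written Db.)

C#3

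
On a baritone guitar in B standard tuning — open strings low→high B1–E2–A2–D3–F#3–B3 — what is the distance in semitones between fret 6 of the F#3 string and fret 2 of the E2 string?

F#3 at fret 6 → C4 (MIDI 60); E2 at fret 2 → F#2 (MIDI 42).
60 − 42 = 18, so the two pitches are 18 semitones apart, with C4 the higher.

18 semitones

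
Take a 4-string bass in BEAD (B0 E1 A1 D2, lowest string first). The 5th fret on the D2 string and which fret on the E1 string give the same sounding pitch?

15

Fret 5 on D2 is MIDI 38 + 5 = 43 (G2). On the E1 string (open MIDI 28), that pitch is 43 − 28 = fret 15.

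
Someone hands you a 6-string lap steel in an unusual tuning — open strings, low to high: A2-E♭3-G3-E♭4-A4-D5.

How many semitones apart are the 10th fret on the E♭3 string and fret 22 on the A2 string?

E♭3 at fret 10 → D♭4 (MIDI 61); A2 at fret 22 → G4 (MIDI 67).
61 − 67 = -6, so the two pitches are 6 semitones apart, with G4 the higher.

6 semitones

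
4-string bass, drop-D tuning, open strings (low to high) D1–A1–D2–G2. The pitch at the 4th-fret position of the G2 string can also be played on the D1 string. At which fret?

21

G2 at fret 4 is G2 + 4 semitones = B2.
The open D1 string is 17 semitones below the open G2, so the same pitch on the D1 string lies at fret 4 + 17 = 21.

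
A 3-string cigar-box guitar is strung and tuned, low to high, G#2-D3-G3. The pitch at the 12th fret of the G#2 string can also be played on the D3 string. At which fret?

6

G#2 at fret 12 is G#2 + 12 semitones = G#3.
The open D3 string is 6 semitones above the open G#2, so the same pitch on the D3 string lies at fret 12 − 6 = 6.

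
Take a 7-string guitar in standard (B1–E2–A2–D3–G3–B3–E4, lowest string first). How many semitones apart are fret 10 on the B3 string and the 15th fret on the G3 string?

B3 at fret 10 → A4 (MIDI 69); G3 at fret 15 → A♯4 (MIDI 70).
69 − 70 = -1, so the two pitches are 1 semitone apart, with A♯4 the higher.

1 semitone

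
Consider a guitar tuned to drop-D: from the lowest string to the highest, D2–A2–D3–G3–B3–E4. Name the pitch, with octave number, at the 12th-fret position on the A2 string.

A2 is MIDI 45. Adding 12 gives 57, which is A3.

A3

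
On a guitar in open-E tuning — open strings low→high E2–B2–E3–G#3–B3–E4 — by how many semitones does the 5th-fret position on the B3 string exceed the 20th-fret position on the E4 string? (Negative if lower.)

-20 semitones

B3 at fret 5 → E4 (MIDI 64); E4 at fret 20 → C6 (MIDI 84).
64 − 84 = -20, so the two pitches are 20 semitones apart.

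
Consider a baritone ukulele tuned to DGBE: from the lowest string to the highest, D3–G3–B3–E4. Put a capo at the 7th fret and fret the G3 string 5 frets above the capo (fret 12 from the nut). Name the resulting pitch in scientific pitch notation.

G4

The capo raises the open G3 by 7 semitones to D4; fretting 5 more gives G3 + 7 + 5 = G3 + 12 semitones = G4.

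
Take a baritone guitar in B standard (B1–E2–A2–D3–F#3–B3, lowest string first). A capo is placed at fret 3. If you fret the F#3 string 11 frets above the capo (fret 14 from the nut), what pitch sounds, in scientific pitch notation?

G#4

The capo raises the open F#3 by 3 semitones to A3; fretting 11 more gives F#3 + 3 + 11 = F#3 + 14 semitones = G#4.
(Also written Ab.)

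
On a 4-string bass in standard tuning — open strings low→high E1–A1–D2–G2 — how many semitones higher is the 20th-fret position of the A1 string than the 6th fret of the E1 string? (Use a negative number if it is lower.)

19 semitones

A1 at fret 20 → F3 (MIDI 53); E1 at fret 6 → A#1 (MIDI 34).
53 − 34 = 19, so the two pitches are 19 semitones apart.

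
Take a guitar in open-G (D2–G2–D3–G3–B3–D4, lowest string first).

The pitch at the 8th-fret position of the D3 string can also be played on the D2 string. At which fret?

D3 at fret 8 is D3 + 8 semitones = A#3.
The open D2 string is 12 semitones below the open D3, so the same pitch on the D2 string lies at fret 8 + 12 = 20.

20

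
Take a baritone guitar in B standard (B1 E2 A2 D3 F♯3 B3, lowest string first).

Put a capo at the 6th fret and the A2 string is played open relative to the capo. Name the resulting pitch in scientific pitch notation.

The capo raises the open A2 by 6 semitones to D♯3; fretting 0 more gives A2 + 6 + 0 = A2 + 6 semitones = D♯3.
(Also written E♭.)

D♯3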